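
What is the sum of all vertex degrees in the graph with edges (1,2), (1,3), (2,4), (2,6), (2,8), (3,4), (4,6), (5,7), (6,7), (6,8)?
20 (handshake: sum of degrees = 2|E| = 2 x 10 = 20)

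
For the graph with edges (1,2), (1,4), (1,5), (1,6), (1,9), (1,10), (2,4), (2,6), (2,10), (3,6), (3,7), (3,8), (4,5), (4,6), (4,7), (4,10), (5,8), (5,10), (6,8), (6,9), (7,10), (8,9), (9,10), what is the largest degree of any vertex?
6 (attained at vertices 1, 4, 6, 10)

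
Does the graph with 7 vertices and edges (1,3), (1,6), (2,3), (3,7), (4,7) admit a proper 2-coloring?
Yes. Partition: {1, 2, 5, 7}, {3, 4, 6}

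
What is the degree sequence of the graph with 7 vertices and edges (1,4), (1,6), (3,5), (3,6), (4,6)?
[3, 2, 2, 2, 1, 0, 0] (degrees: deg(1)=2, deg(2)=0, deg(3)=2, deg(4)=2, deg(5)=1, deg(6)=3, deg(7)=0)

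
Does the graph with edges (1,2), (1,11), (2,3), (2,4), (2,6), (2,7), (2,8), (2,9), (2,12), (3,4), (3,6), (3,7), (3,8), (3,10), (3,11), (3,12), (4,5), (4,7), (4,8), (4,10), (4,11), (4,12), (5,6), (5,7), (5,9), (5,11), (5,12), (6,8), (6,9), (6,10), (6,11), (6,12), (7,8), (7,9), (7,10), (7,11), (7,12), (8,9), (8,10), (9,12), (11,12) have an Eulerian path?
No (4 vertices have odd degree: {7, 8, 10, 11}; Eulerian path requires 0 or 2)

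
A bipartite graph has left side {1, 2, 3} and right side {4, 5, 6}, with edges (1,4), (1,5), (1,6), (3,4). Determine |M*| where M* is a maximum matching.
2 (matching: (1,6), (3,4); upper bound min(|L|,|R|) = min(3,3) = 3)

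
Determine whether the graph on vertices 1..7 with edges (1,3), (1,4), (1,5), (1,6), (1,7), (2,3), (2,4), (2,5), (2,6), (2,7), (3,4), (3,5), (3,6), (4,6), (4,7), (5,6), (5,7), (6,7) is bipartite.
No (odd cycle of length 3: 3 -> 1 -> 5 -> 3)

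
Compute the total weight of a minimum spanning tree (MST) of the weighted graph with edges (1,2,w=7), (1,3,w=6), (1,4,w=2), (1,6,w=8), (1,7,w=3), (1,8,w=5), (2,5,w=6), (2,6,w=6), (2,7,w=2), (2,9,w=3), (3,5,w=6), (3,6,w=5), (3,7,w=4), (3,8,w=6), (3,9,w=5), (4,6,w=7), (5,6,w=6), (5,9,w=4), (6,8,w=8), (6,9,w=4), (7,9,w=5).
27 (MST edges: (1,4,w=2), (1,7,w=3), (1,8,w=5), (2,7,w=2), (2,9,w=3), (3,7,w=4), (5,9,w=4), (6,9,w=4); sum of weights 2 + 3 + 5 + 2 + 3 + 4 + 4 + 4 = 27)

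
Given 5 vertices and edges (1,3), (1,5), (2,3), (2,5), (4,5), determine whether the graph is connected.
Yes (BFS from 1 visits [1, 3, 5, 2, 4] — all 5 vertices reached)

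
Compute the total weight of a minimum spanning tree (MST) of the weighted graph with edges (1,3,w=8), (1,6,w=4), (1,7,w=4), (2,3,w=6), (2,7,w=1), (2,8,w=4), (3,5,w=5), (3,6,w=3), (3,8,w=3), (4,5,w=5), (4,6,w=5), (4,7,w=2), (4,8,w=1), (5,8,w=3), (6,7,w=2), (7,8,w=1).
15 (MST edges: (1,6,w=4), (2,7,w=1), (3,6,w=3), (4,8,w=1), (5,8,w=3), (6,7,w=2), (7,8,w=1); sum of weights 4 + 1 + 3 + 1 + 3 + 2 + 1 = 15)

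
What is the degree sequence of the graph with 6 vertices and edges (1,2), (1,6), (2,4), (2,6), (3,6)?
[3, 3, 2, 1, 1, 0] (degrees: deg(1)=2, deg(2)=3, deg(3)=1, deg(4)=1, deg(5)=0, deg(6)=3)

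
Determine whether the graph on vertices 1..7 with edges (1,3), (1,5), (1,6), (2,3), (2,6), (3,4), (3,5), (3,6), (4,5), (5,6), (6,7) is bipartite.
No (odd cycle of length 3: 3 -> 1 -> 6 -> 3)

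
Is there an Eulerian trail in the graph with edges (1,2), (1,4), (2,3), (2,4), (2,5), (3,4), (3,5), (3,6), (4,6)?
Yes — and in fact it has an Eulerian circuit (the graph is connected and all 6 vertices have even degree)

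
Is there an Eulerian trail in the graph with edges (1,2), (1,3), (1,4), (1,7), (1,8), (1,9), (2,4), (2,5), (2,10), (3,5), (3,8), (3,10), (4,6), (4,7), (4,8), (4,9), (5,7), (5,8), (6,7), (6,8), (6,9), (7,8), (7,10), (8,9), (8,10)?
Yes — and in fact it has an Eulerian circuit (the graph is connected and all 10 vertices have even degree)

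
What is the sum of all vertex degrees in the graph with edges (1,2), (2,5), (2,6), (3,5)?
8 (handshake: sum of degrees = 2|E| = 2 x 4 = 8)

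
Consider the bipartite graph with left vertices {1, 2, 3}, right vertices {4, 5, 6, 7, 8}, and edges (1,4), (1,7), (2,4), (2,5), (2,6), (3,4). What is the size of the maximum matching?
3 (matching: (1,7), (2,6), (3,4); upper bound min(|L|,|R|) = min(3,5) = 3)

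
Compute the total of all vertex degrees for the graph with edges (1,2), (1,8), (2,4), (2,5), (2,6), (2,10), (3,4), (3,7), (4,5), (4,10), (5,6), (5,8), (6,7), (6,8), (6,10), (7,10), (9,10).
34 (handshake: sum of degrees = 2|E| = 2 x 17 = 34)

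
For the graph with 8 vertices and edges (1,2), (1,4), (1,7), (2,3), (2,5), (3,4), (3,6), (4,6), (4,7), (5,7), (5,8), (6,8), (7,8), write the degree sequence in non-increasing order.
[4, 4, 3, 3, 3, 3, 3, 3] (degrees: deg(1)=3, deg(2)=3, deg(3)=3, deg(4)=4, deg(5)=3, deg(6)=3, deg(7)=4, deg(8)=3)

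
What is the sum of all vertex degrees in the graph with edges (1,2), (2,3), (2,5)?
6 (handshake: sum of degrees = 2|E| = 2 x 3 = 6)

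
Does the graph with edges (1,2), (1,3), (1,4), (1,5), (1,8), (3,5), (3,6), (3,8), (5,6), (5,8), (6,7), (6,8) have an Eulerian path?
No (4 vertices have odd degree: {1, 2, 4, 7}; Eulerian path requires 0 or 2)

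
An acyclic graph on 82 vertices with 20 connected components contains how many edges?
62 (Each of the 20 component trees on V_i vertices has V_i - 1 edges; summing gives V - C = 82 - 20 = 62)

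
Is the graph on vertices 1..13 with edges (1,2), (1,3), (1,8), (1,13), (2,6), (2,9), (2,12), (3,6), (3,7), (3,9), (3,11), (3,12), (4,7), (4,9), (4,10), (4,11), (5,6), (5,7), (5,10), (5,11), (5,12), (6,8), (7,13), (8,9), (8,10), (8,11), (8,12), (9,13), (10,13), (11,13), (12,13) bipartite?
Yes. Partition: {1, 6, 7, 9, 10, 11, 12}, {2, 3, 4, 5, 8, 13}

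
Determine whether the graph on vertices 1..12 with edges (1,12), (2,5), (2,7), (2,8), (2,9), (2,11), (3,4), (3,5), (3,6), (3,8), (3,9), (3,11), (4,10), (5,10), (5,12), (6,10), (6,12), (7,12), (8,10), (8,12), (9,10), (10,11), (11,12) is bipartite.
Yes. Partition: {1, 4, 5, 6, 7, 8, 9, 11}, {2, 3, 10, 12}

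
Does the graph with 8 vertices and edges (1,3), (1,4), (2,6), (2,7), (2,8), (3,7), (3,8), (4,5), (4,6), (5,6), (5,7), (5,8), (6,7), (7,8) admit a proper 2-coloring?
No (odd cycle of length 5: 5 -> 4 -> 1 -> 3 -> 8 -> 5)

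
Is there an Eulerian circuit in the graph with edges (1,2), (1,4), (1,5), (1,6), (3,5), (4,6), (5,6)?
No (4 vertices have odd degree: {2, 3, 5, 6}; Eulerian circuit requires 0)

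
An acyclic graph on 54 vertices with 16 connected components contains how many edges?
38 (Each of the 16 component trees on V_i vertices has V_i - 1 edges; summing gives V - C = 54 - 16 = 38)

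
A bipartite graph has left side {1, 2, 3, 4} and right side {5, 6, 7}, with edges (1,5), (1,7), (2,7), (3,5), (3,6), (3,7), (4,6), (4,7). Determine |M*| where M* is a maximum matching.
3 (matching: (1,7), (3,5), (4,6); upper bound min(|L|,|R|) = min(4,3) = 3)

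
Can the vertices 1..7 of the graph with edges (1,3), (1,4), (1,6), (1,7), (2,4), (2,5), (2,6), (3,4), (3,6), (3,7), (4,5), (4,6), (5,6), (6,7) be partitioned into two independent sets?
No (odd cycle of length 3: 3 -> 1 -> 6 -> 3)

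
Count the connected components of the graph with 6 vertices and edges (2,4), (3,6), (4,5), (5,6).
2 (components: {1}, {2, 3, 4, 5, 6})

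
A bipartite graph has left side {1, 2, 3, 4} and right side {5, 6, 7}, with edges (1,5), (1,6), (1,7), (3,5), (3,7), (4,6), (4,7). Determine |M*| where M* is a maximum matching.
3 (matching: (1,7), (3,5), (4,6); upper bound min(|L|,|R|) = min(4,3) = 3)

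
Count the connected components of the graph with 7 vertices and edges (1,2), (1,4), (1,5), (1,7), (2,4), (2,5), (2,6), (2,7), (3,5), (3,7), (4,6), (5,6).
1 (components: {1, 2, 3, 4, 5, 6, 7})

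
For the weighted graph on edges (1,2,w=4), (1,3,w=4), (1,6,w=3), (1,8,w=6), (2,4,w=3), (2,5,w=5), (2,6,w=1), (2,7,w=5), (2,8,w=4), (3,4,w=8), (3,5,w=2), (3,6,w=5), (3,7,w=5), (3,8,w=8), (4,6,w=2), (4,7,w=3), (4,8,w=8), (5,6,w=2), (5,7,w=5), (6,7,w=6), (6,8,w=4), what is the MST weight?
17 (MST edges: (1,6,w=3), (2,6,w=1), (2,8,w=4), (3,5,w=2), (4,6,w=2), (4,7,w=3), (5,6,w=2); sum of weights 3 + 1 + 4 + 2 + 2 + 3 + 2 = 17)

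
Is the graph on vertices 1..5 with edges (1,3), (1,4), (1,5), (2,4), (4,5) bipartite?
No (odd cycle of length 3: 4 -> 1 -> 5 -> 4)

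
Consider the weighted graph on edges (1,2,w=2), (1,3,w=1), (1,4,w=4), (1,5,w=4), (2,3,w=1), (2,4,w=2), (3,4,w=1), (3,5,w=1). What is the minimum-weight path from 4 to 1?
2 (path: 4 -> 3 -> 1; weights 1 + 1 = 2)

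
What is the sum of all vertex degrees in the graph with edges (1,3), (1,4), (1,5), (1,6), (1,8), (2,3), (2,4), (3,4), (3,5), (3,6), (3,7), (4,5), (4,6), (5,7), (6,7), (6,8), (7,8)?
34 (handshake: sum of degrees = 2|E| = 2 x 17 = 34)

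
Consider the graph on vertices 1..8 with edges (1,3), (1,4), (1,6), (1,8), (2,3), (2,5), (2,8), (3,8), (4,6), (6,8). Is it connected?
No, it has 2 components: {1, 2, 3, 4, 5, 6, 8}, {7}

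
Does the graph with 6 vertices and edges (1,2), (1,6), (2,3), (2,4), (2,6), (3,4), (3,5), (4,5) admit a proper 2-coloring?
No (odd cycle of length 3: 6 -> 1 -> 2 -> 6)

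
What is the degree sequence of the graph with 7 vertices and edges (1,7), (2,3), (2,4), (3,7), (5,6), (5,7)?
[3, 2, 2, 2, 1, 1, 1] (degrees: deg(1)=1, deg(2)=2, deg(3)=2, deg(4)=1, deg(5)=2, deg(6)=1, deg(7)=3)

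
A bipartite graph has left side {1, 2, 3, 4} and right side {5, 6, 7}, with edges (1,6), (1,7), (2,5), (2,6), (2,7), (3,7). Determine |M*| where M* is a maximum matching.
3 (matching: (1,6), (2,5), (3,7); upper bound min(|L|,|R|) = min(4,3) = 3)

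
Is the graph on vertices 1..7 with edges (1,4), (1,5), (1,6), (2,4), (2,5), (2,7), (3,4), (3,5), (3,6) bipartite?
Yes. Partition: {1, 2, 3}, {4, 5, 6, 7}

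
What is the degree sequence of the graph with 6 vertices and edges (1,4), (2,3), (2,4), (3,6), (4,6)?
[3, 2, 2, 2, 1, 0] (degrees: deg(1)=1, deg(2)=2, deg(3)=2, deg(4)=3, deg(5)=0, deg(6)=2)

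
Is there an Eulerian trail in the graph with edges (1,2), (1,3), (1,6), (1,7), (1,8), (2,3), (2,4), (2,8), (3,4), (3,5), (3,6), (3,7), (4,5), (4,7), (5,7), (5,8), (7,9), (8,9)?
Yes (the graph is connected and exactly 2 vertices have odd degree: {1, 7}; any Eulerian path must start and end at those)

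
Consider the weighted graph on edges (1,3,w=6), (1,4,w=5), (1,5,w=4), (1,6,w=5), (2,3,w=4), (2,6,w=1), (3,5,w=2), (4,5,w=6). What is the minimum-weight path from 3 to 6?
5 (path: 3 -> 2 -> 6; weights 4 + 1 = 5)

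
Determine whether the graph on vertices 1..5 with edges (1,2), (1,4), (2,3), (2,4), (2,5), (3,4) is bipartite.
No (odd cycle of length 3: 2 -> 1 -> 4 -> 2)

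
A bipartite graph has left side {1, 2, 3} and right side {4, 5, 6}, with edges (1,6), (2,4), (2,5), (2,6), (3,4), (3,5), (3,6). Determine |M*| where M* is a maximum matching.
3 (matching: (1,6), (2,5), (3,4); upper bound min(|L|,|R|) = min(3,3) = 3)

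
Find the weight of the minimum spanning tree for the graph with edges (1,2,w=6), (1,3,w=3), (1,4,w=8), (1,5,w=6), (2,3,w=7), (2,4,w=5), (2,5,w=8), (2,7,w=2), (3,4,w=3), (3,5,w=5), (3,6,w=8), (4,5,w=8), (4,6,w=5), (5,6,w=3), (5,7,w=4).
20 (MST edges: (1,3,w=3), (2,4,w=5), (2,7,w=2), (3,4,w=3), (5,6,w=3), (5,7,w=4); sum of weights 3 + 5 + 2 + 3 + 3 + 4 = 20)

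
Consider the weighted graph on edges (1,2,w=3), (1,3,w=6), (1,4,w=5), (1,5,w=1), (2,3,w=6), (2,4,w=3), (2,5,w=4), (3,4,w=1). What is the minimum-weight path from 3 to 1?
6 (path: 3 -> 1; weights 6 = 6)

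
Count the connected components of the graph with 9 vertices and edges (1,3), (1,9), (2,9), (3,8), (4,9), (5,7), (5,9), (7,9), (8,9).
2 (components: {1, 2, 3, 4, 5, 7, 8, 9}, {6})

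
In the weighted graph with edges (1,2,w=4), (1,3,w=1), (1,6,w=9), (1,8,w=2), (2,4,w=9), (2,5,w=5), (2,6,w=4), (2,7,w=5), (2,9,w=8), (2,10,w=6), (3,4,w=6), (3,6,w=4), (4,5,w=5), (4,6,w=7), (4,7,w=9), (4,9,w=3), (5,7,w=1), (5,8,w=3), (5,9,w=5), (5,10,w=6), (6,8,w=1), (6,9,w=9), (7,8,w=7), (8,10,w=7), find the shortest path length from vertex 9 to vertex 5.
5 (path: 9 -> 5; weights 5 = 5)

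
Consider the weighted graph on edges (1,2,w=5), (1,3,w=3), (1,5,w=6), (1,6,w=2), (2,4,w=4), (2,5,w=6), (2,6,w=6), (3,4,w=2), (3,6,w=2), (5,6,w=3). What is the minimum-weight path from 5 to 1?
5 (path: 5 -> 6 -> 1; weights 3 + 2 = 5)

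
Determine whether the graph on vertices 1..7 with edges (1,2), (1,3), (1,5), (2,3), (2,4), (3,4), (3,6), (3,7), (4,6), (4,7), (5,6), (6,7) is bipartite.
No (odd cycle of length 3: 2 -> 1 -> 3 -> 2)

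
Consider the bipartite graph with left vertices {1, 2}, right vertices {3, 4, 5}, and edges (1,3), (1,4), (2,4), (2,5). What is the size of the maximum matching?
2 (matching: (1,4), (2,5); upper bound min(|L|,|R|) = min(2,3) = 2)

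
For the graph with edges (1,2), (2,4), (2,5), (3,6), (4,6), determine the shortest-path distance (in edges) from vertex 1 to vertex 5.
2 (path: 1 -> 2 -> 5, 2 edges)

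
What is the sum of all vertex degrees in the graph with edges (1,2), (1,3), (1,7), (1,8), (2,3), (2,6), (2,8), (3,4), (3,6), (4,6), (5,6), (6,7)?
24 (handshake: sum of degrees = 2|E| = 2 x 12 = 24)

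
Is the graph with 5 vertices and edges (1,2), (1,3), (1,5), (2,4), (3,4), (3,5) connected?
Yes (BFS from 1 visits [1, 2, 3, 5, 4] — all 5 vertices reached)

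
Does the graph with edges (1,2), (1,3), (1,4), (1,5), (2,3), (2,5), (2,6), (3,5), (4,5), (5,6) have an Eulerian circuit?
No (2 vertices have odd degree: {3, 5}; Eulerian circuit requires 0)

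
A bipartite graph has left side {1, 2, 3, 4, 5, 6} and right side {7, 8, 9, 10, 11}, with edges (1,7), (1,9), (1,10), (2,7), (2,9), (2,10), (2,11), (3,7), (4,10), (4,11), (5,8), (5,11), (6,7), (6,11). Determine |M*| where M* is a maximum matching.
5 (matching: (1,10), (2,9), (3,7), (4,11), (5,8); upper bound min(|L|,|R|) = min(6,5) = 5)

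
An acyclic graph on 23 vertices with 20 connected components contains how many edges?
3 (Each of the 20 component trees on V_i vertices has V_i - 1 edges; summing gives V - C = 23 - 20 = 3)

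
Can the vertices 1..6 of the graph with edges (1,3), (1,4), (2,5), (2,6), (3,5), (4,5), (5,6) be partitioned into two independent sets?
No (odd cycle of length 3: 6 -> 5 -> 2 -> 6)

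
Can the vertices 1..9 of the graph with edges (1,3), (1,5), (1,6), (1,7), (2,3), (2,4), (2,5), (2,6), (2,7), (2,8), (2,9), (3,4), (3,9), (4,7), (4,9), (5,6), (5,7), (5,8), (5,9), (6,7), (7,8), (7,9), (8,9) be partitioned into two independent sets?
No (odd cycle of length 3: 7 -> 1 -> 5 -> 7)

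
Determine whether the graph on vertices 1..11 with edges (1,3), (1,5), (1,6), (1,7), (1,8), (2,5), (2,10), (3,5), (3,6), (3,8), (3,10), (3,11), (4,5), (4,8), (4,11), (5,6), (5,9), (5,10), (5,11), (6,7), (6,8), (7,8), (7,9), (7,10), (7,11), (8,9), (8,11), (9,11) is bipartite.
No (odd cycle of length 3: 8 -> 1 -> 3 -> 8)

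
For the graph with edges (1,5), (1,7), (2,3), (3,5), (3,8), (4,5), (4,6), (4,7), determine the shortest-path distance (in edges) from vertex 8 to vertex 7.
4 (path: 8 -> 3 -> 5 -> 4 -> 7, 4 edges)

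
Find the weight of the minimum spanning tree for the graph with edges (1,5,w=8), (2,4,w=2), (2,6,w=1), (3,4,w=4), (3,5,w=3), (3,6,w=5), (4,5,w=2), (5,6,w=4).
16 (MST edges: (1,5,w=8), (2,4,w=2), (2,6,w=1), (3,5,w=3), (4,5,w=2); sum of weights 8 + 2 + 1 + 3 + 2 = 16)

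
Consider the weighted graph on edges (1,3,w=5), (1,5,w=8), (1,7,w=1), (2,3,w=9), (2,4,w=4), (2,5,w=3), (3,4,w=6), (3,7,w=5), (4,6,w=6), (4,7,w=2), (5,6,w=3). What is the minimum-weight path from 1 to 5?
8 (path: 1 -> 5; weights 8 = 8)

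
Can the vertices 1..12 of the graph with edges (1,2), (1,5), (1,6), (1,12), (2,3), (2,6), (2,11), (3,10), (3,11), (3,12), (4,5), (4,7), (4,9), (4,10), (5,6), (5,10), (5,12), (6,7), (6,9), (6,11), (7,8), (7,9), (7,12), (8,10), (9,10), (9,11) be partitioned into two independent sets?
No (odd cycle of length 3: 6 -> 1 -> 2 -> 6)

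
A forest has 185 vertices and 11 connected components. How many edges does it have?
174 (Each of the 11 component trees on V_i vertices has V_i - 1 edges; summing gives V - C = 185 - 11 = 174)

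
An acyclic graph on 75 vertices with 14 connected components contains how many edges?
61 (Each of the 14 component trees on V_i vertices has V_i - 1 edges; summing gives V - C = 75 - 14 = 61)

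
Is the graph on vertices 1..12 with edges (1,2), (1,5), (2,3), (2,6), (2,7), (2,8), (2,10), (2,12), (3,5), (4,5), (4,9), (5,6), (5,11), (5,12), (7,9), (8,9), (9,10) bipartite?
Yes. Partition: {1, 3, 4, 6, 7, 8, 10, 11, 12}, {2, 5, 9}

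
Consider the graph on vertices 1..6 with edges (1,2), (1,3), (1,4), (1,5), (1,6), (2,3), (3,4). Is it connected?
Yes (BFS from 1 visits [1, 2, 3, 4, 5, 6] — all 6 vertices reached)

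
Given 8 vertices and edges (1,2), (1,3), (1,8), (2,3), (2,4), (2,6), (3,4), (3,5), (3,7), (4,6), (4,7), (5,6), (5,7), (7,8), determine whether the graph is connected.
Yes (BFS from 1 visits [1, 2, 3, 8, 4, 6, 5, 7] — all 8 vertices reached)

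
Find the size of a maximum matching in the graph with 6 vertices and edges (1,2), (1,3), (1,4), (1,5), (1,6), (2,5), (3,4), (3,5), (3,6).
3 (matching: (1,4), (2,5), (3,6); upper bound floor(n/2) = floor(6/2) = 3)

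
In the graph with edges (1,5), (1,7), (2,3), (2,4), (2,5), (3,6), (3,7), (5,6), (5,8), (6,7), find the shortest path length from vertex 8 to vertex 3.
3 (path: 8 -> 5 -> 2 -> 3, 3 edges)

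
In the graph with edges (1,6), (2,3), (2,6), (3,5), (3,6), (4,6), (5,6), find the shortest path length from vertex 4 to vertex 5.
2 (path: 4 -> 6 -> 5, 2 edges)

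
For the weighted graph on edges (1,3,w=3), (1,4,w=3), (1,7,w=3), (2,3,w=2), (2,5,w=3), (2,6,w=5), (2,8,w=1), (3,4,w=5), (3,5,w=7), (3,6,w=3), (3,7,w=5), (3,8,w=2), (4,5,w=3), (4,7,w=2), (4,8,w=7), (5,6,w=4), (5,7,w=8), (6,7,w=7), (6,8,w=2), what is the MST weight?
16 (MST edges: (1,3,w=3), (1,7,w=3), (2,3,w=2), (2,5,w=3), (2,8,w=1), (4,7,w=2), (6,8,w=2); sum of weights 3 + 3 + 2 + 3 + 1 + 2 + 2 = 16)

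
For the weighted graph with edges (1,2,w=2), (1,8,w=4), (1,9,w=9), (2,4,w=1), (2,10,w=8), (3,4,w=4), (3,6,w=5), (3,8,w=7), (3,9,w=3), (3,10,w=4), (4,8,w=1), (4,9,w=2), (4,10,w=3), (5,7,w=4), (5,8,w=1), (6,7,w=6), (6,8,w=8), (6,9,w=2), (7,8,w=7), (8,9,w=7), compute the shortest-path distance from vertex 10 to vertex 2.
4 (path: 10 -> 4 -> 2; weights 3 + 1 = 4)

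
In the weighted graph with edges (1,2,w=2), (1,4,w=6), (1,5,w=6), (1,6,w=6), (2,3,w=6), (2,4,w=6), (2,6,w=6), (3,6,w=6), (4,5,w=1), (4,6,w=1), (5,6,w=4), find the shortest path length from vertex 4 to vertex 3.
7 (path: 4 -> 6 -> 3; weights 1 + 6 = 7)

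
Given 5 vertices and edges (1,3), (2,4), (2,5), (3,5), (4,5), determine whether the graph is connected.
Yes (BFS from 1 visits [1, 3, 5, 2, 4] — all 5 vertices reached)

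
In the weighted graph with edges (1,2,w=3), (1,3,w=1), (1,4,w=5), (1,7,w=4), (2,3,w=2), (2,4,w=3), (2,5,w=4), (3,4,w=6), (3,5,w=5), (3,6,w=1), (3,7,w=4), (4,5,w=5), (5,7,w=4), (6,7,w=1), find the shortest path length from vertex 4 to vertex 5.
5 (path: 4 -> 5; weights 5 = 5)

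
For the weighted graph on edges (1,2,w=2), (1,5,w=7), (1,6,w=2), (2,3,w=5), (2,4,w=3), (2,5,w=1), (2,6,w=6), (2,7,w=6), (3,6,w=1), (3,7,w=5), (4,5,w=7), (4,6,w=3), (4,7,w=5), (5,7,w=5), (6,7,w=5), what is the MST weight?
14 (MST edges: (1,2,w=2), (1,6,w=2), (2,4,w=3), (2,5,w=1), (3,6,w=1), (3,7,w=5); sum of weights 2 + 2 + 3 + 1 + 1 + 5 = 14)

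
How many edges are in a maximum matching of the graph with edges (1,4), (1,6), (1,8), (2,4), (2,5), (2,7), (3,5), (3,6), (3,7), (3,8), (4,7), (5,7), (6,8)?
4 (matching: (1,6), (2,5), (3,8), (4,7); upper bound floor(n/2) = floor(8/2) = 4)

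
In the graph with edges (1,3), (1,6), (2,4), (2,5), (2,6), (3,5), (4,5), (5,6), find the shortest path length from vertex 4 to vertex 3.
2 (path: 4 -> 5 -> 3, 2 edges)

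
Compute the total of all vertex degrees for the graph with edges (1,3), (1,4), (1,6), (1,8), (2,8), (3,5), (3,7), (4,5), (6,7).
18 (handshake: sum of degrees = 2|E| = 2 x 9 = 18)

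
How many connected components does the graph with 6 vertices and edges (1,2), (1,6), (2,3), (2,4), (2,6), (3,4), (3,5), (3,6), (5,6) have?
1 (components: {1, 2, 3, 4, 5, 6})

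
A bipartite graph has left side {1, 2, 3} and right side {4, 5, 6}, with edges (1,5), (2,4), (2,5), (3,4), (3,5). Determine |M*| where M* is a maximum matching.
2 (matching: (1,5), (2,4); upper bound min(|L|,|R|) = min(3,3) = 3)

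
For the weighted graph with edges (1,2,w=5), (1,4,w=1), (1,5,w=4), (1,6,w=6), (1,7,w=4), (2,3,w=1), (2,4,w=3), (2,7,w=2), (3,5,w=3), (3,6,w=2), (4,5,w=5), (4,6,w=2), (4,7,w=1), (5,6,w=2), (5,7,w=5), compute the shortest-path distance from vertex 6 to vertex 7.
3 (path: 6 -> 4 -> 7; weights 2 + 1 = 3)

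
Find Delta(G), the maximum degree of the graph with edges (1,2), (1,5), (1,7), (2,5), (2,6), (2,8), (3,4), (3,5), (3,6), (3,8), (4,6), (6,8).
4 (attained at vertices 2, 3, 6)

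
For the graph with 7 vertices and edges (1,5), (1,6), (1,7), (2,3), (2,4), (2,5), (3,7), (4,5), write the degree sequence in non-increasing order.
[3, 3, 3, 2, 2, 2, 1] (degrees: deg(1)=3, deg(2)=3, deg(3)=2, deg(4)=2, deg(5)=3, deg(6)=1, deg(7)=2)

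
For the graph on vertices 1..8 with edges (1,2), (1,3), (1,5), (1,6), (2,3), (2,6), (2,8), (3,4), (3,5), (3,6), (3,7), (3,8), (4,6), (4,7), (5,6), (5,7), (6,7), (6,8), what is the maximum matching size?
4 (matching: (1,2), (3,5), (4,7), (6,8); upper bound floor(n/2) = floor(8/2) = 4)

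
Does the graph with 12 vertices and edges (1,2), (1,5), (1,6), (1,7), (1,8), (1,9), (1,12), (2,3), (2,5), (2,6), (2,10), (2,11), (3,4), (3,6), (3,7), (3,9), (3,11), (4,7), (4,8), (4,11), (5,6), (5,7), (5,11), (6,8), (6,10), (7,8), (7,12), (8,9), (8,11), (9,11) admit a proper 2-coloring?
No (odd cycle of length 3: 2 -> 1 -> 5 -> 2)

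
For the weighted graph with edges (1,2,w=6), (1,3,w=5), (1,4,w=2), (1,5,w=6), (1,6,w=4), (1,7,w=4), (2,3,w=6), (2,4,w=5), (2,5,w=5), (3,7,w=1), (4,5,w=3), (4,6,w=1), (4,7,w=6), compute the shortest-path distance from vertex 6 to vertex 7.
7 (path: 6 -> 4 -> 7; weights 1 + 6 = 7)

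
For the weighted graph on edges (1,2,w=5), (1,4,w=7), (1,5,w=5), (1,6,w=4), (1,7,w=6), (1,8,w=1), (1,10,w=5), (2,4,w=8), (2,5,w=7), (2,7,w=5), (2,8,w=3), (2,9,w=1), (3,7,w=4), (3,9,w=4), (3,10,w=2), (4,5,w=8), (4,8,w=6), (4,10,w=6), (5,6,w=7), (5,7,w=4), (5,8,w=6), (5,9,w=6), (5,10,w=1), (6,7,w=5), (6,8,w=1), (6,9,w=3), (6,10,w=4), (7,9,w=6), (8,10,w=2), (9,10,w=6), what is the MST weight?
21 (MST edges: (1,8,w=1), (2,8,w=3), (2,9,w=1), (3,7,w=4), (3,10,w=2), (4,8,w=6), (5,10,w=1), (6,8,w=1), (8,10,w=2); sum of weights 1 + 3 + 1 + 4 + 2 + 6 + 1 + 1 + 2 = 21)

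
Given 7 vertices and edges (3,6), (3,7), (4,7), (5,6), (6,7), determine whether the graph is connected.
No, it has 3 components: {1}, {2}, {3, 4, 5, 6, 7}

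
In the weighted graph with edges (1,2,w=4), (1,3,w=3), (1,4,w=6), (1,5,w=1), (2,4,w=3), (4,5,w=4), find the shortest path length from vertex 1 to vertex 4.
5 (path: 1 -> 5 -> 4; weights 1 + 4 = 5)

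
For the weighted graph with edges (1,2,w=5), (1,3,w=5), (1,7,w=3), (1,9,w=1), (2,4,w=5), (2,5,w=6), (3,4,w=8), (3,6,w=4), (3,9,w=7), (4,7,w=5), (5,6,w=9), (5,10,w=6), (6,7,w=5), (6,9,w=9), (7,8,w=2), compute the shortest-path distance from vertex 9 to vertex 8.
6 (path: 9 -> 1 -> 7 -> 8; weights 1 + 3 + 2 = 6)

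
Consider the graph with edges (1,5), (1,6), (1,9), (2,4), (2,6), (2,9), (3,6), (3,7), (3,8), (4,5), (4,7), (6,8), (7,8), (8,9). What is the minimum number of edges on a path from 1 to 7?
3 (path: 1 -> 9 -> 8 -> 7, 3 edges)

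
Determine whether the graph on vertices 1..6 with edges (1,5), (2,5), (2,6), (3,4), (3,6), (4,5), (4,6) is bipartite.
No (odd cycle of length 5: 6 -> 2 -> 5 -> 4 -> 3 -> 6)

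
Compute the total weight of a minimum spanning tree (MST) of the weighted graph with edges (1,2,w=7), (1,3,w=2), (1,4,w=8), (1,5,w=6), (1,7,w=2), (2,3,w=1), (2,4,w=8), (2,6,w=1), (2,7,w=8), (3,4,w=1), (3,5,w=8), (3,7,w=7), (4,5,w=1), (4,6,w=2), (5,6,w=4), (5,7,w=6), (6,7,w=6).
8 (MST edges: (1,3,w=2), (1,7,w=2), (2,3,w=1), (2,6,w=1), (3,4,w=1), (4,5,w=1); sum of weights 2 + 2 + 1 + 1 + 1 + 1 = 8)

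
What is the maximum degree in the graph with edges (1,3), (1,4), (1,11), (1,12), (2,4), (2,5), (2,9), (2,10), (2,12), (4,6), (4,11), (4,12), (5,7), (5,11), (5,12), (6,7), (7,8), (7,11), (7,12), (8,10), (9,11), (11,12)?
6 (attained at vertices 11, 12)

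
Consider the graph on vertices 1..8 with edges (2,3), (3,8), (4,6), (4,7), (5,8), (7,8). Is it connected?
No, it has 2 components: {1}, {2, 3, 4, 5, 6, 7, 8}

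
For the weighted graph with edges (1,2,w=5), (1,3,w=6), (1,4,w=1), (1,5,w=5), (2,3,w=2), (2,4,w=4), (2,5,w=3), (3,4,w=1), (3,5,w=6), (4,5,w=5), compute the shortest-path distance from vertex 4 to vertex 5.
5 (path: 4 -> 5; weights 5 = 5)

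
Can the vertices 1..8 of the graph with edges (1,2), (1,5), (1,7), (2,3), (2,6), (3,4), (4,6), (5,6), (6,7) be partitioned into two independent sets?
Yes. Partition: {1, 3, 6, 8}, {2, 4, 5, 7}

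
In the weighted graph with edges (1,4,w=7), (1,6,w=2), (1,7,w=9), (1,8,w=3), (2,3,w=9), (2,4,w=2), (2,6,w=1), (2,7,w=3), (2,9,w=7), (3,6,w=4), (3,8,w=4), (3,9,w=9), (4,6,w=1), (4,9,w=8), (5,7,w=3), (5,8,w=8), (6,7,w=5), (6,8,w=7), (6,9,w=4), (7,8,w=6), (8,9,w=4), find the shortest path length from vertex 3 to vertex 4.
5 (path: 3 -> 6 -> 4; weights 4 + 1 = 5)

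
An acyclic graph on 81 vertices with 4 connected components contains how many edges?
77 (Each of the 4 component trees on V_i vertices has V_i - 1 edges; summing gives V - C = 81 - 4 = 77)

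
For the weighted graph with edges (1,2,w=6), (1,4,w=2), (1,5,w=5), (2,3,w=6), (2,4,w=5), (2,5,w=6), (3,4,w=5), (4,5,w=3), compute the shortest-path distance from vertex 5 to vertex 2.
6 (path: 5 -> 2; weights 6 = 6)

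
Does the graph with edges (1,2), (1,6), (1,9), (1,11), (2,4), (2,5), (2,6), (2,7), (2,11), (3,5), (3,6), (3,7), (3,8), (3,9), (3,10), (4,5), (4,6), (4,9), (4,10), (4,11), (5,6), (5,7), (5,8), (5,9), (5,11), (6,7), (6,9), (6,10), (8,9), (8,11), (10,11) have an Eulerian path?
Yes — and in fact it has an Eulerian circuit (the graph is connected and all 11 vertices have even degree)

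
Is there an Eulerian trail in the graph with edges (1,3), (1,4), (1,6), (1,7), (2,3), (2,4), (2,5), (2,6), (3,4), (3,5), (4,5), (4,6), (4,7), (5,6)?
Yes — and in fact it has an Eulerian circuit (the graph is connected and all 7 vertices have even degree)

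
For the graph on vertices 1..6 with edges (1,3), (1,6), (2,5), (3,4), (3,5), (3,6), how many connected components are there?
1 (components: {1, 2, 3, 4, 5, 6})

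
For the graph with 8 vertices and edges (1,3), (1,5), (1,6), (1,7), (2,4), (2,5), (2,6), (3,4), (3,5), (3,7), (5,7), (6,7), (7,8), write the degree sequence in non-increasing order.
[5, 4, 4, 4, 3, 3, 2, 1] (degrees: deg(1)=4, deg(2)=3, deg(3)=4, deg(4)=2, deg(5)=4, deg(6)=3, deg(7)=5, deg(8)=1)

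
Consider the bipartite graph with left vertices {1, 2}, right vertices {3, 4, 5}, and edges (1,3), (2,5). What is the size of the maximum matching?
2 (matching: (1,3), (2,5); upper bound min(|L|,|R|) = min(2,3) = 2)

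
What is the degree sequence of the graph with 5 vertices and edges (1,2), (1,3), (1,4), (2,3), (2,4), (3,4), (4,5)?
[4, 3, 3, 3, 1] (degrees: deg(1)=3, deg(2)=3, deg(3)=3, deg(4)=4, deg(5)=1)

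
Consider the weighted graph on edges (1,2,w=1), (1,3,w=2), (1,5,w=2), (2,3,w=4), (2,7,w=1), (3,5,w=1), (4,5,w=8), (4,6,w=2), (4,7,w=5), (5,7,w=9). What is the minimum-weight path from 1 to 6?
9 (path: 1 -> 2 -> 7 -> 4 -> 6; weights 1 + 1 + 5 + 2 = 9)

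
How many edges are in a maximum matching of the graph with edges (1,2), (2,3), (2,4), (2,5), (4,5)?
2 (matching: (2,3), (4,5); upper bound floor(n/2) = floor(5/2) = 2)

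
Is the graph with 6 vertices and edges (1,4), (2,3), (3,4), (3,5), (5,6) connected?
Yes (BFS from 1 visits [1, 4, 3, 2, 5, 6] — all 6 vertices reached)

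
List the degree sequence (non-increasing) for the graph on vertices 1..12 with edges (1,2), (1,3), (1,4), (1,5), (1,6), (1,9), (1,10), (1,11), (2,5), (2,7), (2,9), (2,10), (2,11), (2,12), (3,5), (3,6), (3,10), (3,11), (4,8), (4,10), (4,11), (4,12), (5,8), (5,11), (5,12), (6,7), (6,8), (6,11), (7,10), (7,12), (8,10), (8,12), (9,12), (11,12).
[8, 7, 7, 7, 6, 6, 5, 5, 5, 5, 4, 3] (degrees: deg(1)=8, deg(2)=7, deg(3)=5, deg(4)=5, deg(5)=6, deg(6)=5, deg(7)=4, deg(8)=5, deg(9)=3, deg(10)=6, deg(11)=7, deg(12)=7)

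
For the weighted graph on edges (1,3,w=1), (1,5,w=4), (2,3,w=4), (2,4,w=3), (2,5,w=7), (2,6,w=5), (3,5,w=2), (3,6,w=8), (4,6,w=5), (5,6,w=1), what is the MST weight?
11 (MST edges: (1,3,w=1), (2,3,w=4), (2,4,w=3), (3,5,w=2), (5,6,w=1); sum of weights 1 + 4 + 3 + 2 + 1 = 11)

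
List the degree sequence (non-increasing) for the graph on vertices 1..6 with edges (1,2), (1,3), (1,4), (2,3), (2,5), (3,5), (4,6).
[3, 3, 3, 2, 2, 1] (degrees: deg(1)=3, deg(2)=3, deg(3)=3, deg(4)=2, deg(5)=2, deg(6)=1)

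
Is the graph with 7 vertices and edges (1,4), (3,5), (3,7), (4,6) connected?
No, it has 3 components: {1, 4, 6}, {2}, {3, 5, 7}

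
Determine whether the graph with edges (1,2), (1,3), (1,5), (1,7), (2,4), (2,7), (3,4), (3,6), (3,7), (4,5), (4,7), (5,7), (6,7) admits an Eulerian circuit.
No (2 vertices have odd degree: {2, 5}; Eulerian circuit requires 0)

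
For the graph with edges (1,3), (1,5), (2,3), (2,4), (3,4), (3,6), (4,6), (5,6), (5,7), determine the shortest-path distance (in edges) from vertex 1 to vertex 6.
2 (path: 1 -> 5 -> 6, 2 edges)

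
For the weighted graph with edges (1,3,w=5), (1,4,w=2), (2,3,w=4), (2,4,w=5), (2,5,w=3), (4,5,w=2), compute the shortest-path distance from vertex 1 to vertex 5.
4 (path: 1 -> 4 -> 5; weights 2 + 2 = 4)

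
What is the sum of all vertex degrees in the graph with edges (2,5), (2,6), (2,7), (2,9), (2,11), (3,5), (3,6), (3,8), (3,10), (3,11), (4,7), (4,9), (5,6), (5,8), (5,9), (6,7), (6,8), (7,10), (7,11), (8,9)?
40 (handshake: sum of degrees = 2|E| = 2 x 20 = 40)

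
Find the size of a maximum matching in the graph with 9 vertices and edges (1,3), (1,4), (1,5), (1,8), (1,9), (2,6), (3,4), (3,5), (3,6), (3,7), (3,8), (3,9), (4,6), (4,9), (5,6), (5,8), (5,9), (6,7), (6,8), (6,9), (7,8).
4 (matching: (1,4), (2,6), (5,9), (7,8); upper bound floor(n/2) = floor(9/2) = 4)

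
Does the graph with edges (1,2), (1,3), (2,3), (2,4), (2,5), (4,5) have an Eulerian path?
Yes — and in fact it has an Eulerian circuit (the graph is connected and all 5 vertices have even degree)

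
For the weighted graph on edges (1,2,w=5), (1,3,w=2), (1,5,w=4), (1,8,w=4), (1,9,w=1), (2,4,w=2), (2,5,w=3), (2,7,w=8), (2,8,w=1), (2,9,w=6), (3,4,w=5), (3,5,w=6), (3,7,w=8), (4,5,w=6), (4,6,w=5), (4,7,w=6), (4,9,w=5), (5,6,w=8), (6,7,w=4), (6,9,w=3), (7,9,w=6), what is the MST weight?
20 (MST edges: (1,3,w=2), (1,8,w=4), (1,9,w=1), (2,4,w=2), (2,5,w=3), (2,8,w=1), (6,7,w=4), (6,9,w=3); sum of weights 2 + 4 + 1 + 2 + 3 + 1 + 4 + 3 = 20)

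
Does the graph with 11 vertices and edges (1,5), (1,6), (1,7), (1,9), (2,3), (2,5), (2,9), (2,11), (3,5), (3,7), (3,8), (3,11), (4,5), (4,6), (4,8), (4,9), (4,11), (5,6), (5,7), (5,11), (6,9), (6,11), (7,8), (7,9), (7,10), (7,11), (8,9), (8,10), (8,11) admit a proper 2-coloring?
No (odd cycle of length 3: 9 -> 1 -> 6 -> 9)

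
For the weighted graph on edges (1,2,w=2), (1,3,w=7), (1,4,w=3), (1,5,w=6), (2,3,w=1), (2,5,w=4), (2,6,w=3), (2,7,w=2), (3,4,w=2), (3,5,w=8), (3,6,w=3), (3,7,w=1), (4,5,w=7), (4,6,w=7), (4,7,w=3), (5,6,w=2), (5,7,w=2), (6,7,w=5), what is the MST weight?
10 (MST edges: (1,2,w=2), (2,3,w=1), (3,4,w=2), (3,7,w=1), (5,6,w=2), (5,7,w=2); sum of weights 2 + 1 + 2 + 1 + 2 + 2 = 10)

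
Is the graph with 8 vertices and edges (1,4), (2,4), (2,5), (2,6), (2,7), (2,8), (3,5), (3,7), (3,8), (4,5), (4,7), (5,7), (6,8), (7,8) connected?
Yes (BFS from 1 visits [1, 4, 2, 5, 7, 6, 8, 3] — all 8 vertices reached)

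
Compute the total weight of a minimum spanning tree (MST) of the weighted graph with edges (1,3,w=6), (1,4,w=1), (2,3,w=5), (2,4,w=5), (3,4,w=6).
11 (MST edges: (1,4,w=1), (2,3,w=5), (2,4,w=5); sum of weights 1 + 5 + 5 = 11)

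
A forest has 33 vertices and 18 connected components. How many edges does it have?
15 (Each of the 18 component trees on V_i vertices has V_i - 1 edges; summing gives V - C = 33 - 18 = 15)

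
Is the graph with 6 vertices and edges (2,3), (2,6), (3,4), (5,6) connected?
No, it has 2 components: {1}, {2, 3, 4, 5, 6}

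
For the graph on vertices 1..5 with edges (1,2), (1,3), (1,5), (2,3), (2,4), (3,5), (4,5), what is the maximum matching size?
2 (matching: (1,3), (4,5); upper bound floor(n/2) = floor(5/2) = 2)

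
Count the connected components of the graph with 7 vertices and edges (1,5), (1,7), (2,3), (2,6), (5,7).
3 (components: {1, 5, 7}, {2, 3, 6}, {4})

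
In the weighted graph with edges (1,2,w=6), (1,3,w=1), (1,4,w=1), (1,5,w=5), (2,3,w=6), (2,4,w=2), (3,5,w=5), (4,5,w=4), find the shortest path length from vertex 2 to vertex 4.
2 (path: 2 -> 4; weights 2 = 2)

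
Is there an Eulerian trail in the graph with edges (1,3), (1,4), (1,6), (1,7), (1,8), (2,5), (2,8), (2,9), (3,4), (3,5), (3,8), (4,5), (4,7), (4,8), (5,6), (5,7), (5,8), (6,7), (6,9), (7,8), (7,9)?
No (4 vertices have odd degree: {1, 2, 4, 9}; Eulerian path requires 0 or 2)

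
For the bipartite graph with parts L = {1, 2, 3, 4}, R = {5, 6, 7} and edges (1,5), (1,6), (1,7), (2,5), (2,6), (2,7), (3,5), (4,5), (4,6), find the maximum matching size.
3 (matching: (1,7), (2,6), (3,5); upper bound min(|L|,|R|) = min(4,3) = 3)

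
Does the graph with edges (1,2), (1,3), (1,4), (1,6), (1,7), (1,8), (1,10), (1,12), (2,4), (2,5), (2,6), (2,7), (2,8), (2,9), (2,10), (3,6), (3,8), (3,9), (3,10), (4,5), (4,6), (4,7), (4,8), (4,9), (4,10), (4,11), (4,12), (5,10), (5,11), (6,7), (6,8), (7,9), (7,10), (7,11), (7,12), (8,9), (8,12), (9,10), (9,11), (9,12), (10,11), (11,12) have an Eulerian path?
Yes (the graph is connected and exactly 2 vertices have odd degree: {3, 8}; any Eulerian path must start and end at those)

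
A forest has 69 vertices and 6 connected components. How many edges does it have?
63 (Each of the 6 component trees on V_i vertices has V_i - 1 edges; summing gives V - C = 69 - 6 = 63)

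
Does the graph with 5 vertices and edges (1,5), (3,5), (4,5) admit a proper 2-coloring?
Yes. Partition: {1, 2, 3, 4}, {5}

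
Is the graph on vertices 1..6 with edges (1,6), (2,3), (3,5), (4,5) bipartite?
Yes. Partition: {1, 2, 5}, {3, 4, 6}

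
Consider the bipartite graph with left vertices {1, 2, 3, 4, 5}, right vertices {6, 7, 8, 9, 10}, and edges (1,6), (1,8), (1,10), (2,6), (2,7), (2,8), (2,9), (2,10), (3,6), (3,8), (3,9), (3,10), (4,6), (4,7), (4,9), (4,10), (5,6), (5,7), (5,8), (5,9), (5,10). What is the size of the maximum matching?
5 (matching: (1,10), (2,9), (3,8), (4,7), (5,6); upper bound min(|L|,|R|) = min(5,5) = 5)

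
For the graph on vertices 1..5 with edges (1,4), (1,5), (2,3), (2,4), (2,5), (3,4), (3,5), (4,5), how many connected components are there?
1 (components: {1, 2, 3, 4, 5})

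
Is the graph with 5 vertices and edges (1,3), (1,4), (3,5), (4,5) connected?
No, it has 2 components: {1, 3, 4, 5}, {2}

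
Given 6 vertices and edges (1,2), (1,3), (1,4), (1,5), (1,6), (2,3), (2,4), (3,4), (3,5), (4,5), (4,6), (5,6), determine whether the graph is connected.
Yes (BFS from 1 visits [1, 2, 3, 4, 5, 6] — all 6 vertices reached)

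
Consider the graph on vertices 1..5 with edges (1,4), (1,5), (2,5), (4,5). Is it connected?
No, it has 2 components: {1, 2, 4, 5}, {3}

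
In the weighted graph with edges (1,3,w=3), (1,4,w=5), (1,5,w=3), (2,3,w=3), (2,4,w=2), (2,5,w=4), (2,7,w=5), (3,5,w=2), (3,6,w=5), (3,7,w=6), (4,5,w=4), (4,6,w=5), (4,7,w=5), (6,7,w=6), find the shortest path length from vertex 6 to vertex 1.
8 (path: 6 -> 3 -> 1; weights 5 + 3 = 8)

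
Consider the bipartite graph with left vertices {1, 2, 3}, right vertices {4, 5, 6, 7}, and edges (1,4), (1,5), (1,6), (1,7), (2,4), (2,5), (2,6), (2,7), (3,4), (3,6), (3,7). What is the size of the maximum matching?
3 (matching: (1,7), (2,5), (3,6); upper bound min(|L|,|R|) = min(3,4) = 3)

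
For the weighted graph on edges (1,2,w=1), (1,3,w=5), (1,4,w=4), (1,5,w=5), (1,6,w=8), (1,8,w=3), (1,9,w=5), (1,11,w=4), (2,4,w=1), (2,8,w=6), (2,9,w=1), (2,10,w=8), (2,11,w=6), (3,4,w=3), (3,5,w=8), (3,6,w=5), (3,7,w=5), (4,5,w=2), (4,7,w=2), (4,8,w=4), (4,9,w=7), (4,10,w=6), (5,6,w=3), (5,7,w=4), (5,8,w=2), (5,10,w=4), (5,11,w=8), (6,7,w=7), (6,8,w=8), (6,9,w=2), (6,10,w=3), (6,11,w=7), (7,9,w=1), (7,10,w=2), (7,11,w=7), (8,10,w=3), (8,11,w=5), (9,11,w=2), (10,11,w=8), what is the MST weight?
17 (MST edges: (1,2,w=1), (2,4,w=1), (2,9,w=1), (3,4,w=3), (4,5,w=2), (5,8,w=2), (6,9,w=2), (7,9,w=1), (7,10,w=2), (9,11,w=2); sum of weights 1 + 1 + 1 + 3 + 2 + 2 + 2 + 1 + 2 + 2 = 17)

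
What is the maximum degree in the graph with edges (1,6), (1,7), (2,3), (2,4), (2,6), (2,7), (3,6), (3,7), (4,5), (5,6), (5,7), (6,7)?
5 (attained at vertices 6, 7)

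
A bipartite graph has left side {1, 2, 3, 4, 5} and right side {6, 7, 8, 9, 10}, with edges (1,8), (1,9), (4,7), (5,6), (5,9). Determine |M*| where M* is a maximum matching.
3 (matching: (1,8), (4,7), (5,9); upper bound min(|L|,|R|) = min(5,5) = 5)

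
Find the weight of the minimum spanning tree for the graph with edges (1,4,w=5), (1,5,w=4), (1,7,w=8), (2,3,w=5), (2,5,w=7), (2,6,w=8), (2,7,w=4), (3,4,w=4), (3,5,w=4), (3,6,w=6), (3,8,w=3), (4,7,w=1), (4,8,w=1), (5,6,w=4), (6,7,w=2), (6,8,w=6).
19 (MST edges: (1,5,w=4), (2,7,w=4), (3,5,w=4), (3,8,w=3), (4,7,w=1), (4,8,w=1), (6,7,w=2); sum of weights 4 + 4 + 4 + 3 + 1 + 1 + 2 = 19)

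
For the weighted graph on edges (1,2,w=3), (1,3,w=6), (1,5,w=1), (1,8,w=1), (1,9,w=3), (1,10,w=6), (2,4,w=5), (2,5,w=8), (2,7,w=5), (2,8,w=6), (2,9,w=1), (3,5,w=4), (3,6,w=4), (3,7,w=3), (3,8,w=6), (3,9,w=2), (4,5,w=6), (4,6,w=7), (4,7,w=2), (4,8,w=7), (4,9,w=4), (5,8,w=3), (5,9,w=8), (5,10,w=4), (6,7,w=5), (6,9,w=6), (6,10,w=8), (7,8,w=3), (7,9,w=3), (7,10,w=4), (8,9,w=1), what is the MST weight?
19 (MST edges: (1,5,w=1), (1,8,w=1), (2,9,w=1), (3,6,w=4), (3,7,w=3), (3,9,w=2), (4,7,w=2), (5,10,w=4), (8,9,w=1); sum of weights 1 + 1 + 1 + 4 + 3 + 2 + 2 + 4 + 1 = 19)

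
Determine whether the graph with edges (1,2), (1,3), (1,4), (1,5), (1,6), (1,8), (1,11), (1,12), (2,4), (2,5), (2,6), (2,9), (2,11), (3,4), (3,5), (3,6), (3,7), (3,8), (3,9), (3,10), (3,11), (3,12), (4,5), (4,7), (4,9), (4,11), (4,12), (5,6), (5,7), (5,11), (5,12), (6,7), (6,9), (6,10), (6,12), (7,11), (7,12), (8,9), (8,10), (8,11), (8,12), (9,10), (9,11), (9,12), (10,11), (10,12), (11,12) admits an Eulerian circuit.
Yes (the graph is connected and all 12 vertices have even degree)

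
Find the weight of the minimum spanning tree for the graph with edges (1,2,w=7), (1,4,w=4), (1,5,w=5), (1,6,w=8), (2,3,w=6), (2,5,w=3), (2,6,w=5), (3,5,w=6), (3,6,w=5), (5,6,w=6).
22 (MST edges: (1,4,w=4), (1,5,w=5), (2,5,w=3), (2,6,w=5), (3,6,w=5); sum of weights 4 + 5 + 3 + 5 + 5 = 22)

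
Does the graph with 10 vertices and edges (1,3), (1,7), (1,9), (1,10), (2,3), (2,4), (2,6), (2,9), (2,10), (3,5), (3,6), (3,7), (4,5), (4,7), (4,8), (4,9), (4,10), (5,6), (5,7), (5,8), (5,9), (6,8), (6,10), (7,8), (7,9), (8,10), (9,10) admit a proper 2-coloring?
No (odd cycle of length 3: 3 -> 1 -> 7 -> 3)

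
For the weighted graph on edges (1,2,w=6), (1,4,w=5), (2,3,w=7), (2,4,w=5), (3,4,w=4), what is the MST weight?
14 (MST edges: (1,4,w=5), (2,4,w=5), (3,4,w=4); sum of weights 5 + 5 + 4 = 14)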